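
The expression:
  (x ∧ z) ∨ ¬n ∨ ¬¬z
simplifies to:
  z ∨ ¬n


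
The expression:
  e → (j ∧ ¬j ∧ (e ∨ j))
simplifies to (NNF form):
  ¬e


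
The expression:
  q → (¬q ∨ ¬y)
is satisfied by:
  {q: False, y: False}
  {y: True, q: False}
  {q: True, y: False}


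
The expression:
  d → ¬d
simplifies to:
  ¬d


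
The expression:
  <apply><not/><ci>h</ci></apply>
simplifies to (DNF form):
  <apply><not/><ci>h</ci></apply>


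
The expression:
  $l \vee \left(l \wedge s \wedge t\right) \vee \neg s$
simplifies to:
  $l \vee \neg s$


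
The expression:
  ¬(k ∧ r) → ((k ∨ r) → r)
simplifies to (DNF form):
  r ∨ ¬k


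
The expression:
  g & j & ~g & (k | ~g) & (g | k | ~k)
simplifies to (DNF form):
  False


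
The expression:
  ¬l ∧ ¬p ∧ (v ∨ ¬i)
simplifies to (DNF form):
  (v ∧ ¬l ∧ ¬p) ∨ (¬i ∧ ¬l ∧ ¬p)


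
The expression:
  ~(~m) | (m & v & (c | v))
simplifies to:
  m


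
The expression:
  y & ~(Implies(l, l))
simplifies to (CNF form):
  False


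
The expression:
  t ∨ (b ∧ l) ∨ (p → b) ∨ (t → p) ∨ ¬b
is always true.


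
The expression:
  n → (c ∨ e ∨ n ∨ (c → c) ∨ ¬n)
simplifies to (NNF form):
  True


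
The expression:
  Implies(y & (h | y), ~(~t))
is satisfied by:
  {t: True, y: False}
  {y: False, t: False}
  {y: True, t: True}


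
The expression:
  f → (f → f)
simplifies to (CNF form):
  True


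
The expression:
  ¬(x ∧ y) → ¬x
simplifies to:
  y ∨ ¬x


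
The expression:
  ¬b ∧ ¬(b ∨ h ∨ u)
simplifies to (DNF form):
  ¬b ∧ ¬h ∧ ¬u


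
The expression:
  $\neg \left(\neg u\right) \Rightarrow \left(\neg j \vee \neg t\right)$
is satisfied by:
  {u: False, t: False, j: False}
  {j: True, u: False, t: False}
  {t: True, u: False, j: False}
  {j: True, t: True, u: False}
  {u: True, j: False, t: False}
  {j: True, u: True, t: False}
  {t: True, u: True, j: False}


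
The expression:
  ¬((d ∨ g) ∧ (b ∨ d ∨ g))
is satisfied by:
  {g: False, d: False}


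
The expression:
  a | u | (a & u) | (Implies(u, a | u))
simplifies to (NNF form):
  True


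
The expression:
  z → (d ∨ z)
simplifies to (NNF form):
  True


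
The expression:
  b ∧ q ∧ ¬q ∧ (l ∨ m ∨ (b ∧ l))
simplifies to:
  False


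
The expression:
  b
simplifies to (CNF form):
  b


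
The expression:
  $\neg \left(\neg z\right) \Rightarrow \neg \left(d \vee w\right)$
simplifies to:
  $\left(\neg d \wedge \neg w\right) \vee \neg z$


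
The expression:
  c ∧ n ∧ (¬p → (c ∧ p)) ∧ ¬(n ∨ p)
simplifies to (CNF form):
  False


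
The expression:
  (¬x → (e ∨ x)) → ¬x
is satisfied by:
  {x: False}


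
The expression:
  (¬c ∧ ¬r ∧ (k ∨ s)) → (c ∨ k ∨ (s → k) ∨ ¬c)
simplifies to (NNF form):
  True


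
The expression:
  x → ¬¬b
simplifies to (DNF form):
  b ∨ ¬x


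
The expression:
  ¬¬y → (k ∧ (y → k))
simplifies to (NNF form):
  k ∨ ¬y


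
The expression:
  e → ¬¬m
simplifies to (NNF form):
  m ∨ ¬e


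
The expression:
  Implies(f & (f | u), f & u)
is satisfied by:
  {u: True, f: False}
  {f: False, u: False}
  {f: True, u: True}


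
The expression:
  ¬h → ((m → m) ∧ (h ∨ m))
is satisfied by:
  {m: True, h: True}
  {m: True, h: False}
  {h: True, m: False}


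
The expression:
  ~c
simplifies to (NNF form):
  ~c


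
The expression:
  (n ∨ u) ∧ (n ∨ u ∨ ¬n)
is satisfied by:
  {n: True, u: True}
  {n: True, u: False}
  {u: True, n: False}


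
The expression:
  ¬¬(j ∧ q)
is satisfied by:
  {j: True, q: True}


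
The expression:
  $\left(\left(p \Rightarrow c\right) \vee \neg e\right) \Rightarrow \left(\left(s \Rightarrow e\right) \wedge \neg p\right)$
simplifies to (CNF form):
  $\left(e \vee \neg p\right) \wedge \left(e \vee \neg s\right) \wedge \left(\neg c \vee \neg p\right) \wedge \left(e \vee \neg c \vee \neg p\right) \wedge \left(e \vee \neg c \vee \neg s\right) \wedge \left(e \vee \neg p \vee \neg s\right) \wedge \left(\neg c \vee \neg p \vee \neg s\right)$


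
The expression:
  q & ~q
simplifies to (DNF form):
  False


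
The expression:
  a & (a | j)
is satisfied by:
  {a: True}


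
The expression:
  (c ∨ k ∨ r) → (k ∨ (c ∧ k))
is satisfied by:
  {k: True, c: False, r: False}
  {r: True, k: True, c: False}
  {k: True, c: True, r: False}
  {r: True, k: True, c: True}
  {r: False, c: False, k: False}


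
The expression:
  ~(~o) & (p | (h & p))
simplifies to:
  o & p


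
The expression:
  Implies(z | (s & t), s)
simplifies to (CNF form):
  s | ~z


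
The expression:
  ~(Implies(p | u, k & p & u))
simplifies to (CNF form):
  (p | u) & (u | ~u) & (p | u | ~k) & (p | u | ~p) & (p | ~k | ~p) & (u | ~k | ~u) & (u | ~p | ~u) & (~k | ~p | ~u)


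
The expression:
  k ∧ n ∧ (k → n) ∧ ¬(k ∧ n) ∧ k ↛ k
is never true.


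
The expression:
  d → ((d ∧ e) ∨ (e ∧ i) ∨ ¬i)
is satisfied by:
  {e: True, d: False, i: False}
  {e: False, d: False, i: False}
  {i: True, e: True, d: False}
  {i: True, e: False, d: False}
  {d: True, e: True, i: False}
  {d: True, e: False, i: False}
  {d: True, i: True, e: True}


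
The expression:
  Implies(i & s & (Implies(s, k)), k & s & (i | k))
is always true.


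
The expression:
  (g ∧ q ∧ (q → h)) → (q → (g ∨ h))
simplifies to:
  True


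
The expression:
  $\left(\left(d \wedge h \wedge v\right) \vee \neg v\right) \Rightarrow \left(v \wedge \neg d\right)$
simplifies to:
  $v \wedge \left(\neg d \vee \neg h\right)$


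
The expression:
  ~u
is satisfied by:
  {u: False}


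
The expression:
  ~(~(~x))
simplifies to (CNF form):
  ~x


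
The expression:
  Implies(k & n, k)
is always true.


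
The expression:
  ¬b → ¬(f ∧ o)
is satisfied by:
  {b: True, o: False, f: False}
  {o: False, f: False, b: False}
  {f: True, b: True, o: False}
  {f: True, o: False, b: False}
  {b: True, o: True, f: False}
  {o: True, b: False, f: False}
  {f: True, o: True, b: True}


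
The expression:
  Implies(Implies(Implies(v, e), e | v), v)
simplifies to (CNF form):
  v | ~e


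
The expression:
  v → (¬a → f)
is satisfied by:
  {a: True, f: True, v: False}
  {a: True, f: False, v: False}
  {f: True, a: False, v: False}
  {a: False, f: False, v: False}
  {a: True, v: True, f: True}
  {a: True, v: True, f: False}
  {v: True, f: True, a: False}


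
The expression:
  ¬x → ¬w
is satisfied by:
  {x: True, w: False}
  {w: False, x: False}
  {w: True, x: True}


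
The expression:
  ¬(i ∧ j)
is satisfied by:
  {i: False, j: False}
  {j: True, i: False}
  {i: True, j: False}


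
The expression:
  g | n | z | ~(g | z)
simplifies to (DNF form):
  True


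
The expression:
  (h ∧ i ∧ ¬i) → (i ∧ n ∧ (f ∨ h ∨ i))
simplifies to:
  True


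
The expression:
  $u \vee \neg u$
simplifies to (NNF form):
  $\text{True}$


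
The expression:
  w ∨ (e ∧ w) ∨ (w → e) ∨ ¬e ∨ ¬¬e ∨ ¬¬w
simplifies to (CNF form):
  True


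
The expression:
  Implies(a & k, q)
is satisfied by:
  {q: True, k: False, a: False}
  {k: False, a: False, q: False}
  {a: True, q: True, k: False}
  {a: True, k: False, q: False}
  {q: True, k: True, a: False}
  {k: True, q: False, a: False}
  {a: True, k: True, q: True}


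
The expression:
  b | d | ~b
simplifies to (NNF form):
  True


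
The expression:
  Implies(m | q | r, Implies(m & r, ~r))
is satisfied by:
  {m: False, r: False}
  {r: True, m: False}
  {m: True, r: False}


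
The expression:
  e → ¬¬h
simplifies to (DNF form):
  h ∨ ¬e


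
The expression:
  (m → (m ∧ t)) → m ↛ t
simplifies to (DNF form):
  m ∧ ¬t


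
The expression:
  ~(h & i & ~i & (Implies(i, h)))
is always true.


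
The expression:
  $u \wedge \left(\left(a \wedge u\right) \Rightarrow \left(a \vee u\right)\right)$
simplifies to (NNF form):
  $u$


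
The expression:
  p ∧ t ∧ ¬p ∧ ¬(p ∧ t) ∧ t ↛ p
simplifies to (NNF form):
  False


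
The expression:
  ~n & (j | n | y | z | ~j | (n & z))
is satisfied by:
  {n: False}


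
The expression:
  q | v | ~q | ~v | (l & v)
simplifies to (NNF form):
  True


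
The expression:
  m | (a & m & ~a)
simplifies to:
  m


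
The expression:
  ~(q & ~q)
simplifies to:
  True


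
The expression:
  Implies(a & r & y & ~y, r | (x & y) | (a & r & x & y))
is always true.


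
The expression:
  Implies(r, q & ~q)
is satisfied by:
  {r: False}


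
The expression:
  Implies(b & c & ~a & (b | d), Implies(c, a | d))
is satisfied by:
  {a: True, d: True, c: False, b: False}
  {a: True, c: False, d: False, b: False}
  {d: True, a: False, c: False, b: False}
  {a: False, c: False, d: False, b: False}
  {b: True, a: True, d: True, c: False}
  {b: True, a: True, c: False, d: False}
  {b: True, d: True, a: False, c: False}
  {b: True, a: False, c: False, d: False}
  {a: True, c: True, d: True, b: False}
  {a: True, c: True, b: False, d: False}
  {c: True, d: True, b: False, a: False}
  {c: True, b: False, d: False, a: False}
  {a: True, c: True, b: True, d: True}
  {a: True, c: True, b: True, d: False}
  {c: True, b: True, d: True, a: False}


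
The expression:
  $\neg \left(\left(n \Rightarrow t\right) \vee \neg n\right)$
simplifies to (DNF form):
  $n \wedge \neg t$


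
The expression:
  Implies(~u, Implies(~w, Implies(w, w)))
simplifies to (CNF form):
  True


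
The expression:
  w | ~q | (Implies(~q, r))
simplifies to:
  True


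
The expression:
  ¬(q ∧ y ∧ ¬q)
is always true.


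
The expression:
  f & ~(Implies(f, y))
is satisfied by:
  {f: True, y: False}


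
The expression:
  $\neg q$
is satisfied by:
  {q: False}


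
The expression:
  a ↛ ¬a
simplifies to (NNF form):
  a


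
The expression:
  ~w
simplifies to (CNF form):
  ~w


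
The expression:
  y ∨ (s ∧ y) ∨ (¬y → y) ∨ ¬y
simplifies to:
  True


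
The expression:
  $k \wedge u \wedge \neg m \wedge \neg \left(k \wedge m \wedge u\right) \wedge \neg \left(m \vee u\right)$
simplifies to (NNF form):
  $\text{False}$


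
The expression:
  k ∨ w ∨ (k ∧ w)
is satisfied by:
  {k: True, w: True}
  {k: True, w: False}
  {w: True, k: False}


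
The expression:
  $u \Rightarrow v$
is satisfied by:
  {v: True, u: False}
  {u: False, v: False}
  {u: True, v: True}


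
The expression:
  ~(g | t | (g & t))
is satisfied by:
  {g: False, t: False}


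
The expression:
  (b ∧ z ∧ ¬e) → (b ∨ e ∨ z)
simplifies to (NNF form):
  True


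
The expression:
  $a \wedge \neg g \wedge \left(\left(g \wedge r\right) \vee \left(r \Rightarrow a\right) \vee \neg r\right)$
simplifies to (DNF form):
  $a \wedge \neg g$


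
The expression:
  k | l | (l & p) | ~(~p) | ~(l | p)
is always true.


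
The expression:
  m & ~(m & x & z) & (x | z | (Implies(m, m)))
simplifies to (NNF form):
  m & (~x | ~z)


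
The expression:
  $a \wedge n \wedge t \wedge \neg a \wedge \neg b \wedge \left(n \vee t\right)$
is never true.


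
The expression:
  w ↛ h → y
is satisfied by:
  {y: True, h: True, w: False}
  {y: True, w: False, h: False}
  {h: True, w: False, y: False}
  {h: False, w: False, y: False}
  {y: True, h: True, w: True}
  {y: True, w: True, h: False}
  {h: True, w: True, y: False}


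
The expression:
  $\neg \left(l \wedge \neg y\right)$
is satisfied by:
  {y: True, l: False}
  {l: False, y: False}
  {l: True, y: True}


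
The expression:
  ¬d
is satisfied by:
  {d: False}


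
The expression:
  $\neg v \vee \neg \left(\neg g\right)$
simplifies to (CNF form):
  $g \vee \neg v$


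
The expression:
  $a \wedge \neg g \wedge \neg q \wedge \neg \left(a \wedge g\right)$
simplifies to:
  $a \wedge \neg g \wedge \neg q$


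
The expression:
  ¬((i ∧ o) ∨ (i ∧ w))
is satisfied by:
  {o: False, i: False, w: False}
  {w: True, o: False, i: False}
  {o: True, w: False, i: False}
  {w: True, o: True, i: False}
  {i: True, w: False, o: False}


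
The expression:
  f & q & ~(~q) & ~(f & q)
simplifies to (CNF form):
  False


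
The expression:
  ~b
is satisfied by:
  {b: False}


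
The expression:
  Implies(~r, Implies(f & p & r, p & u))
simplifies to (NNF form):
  True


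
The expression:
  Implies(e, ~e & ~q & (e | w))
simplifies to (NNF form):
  ~e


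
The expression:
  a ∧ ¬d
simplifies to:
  a ∧ ¬d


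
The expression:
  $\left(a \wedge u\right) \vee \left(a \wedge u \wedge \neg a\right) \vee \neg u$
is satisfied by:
  {a: True, u: False}
  {u: False, a: False}
  {u: True, a: True}


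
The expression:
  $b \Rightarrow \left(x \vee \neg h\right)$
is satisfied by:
  {x: True, h: False, b: False}
  {h: False, b: False, x: False}
  {x: True, b: True, h: False}
  {b: True, h: False, x: False}
  {x: True, h: True, b: False}
  {h: True, x: False, b: False}
  {x: True, b: True, h: True}


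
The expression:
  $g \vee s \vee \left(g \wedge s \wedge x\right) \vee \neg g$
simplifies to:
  $\text{True}$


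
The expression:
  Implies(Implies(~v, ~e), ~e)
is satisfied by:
  {v: False, e: False}
  {e: True, v: False}
  {v: True, e: False}


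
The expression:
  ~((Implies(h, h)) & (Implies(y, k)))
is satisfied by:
  {y: True, k: False}


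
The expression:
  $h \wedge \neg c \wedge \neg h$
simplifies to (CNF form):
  $\text{False}$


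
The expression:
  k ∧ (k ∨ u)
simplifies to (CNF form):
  k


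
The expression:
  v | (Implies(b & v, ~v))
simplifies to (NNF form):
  True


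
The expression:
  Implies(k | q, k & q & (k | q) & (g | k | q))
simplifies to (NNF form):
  (k & q) | (~k & ~q)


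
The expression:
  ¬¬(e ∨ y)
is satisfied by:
  {y: True, e: True}
  {y: True, e: False}
  {e: True, y: False}


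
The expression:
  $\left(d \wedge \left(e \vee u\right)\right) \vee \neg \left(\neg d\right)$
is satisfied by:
  {d: True}


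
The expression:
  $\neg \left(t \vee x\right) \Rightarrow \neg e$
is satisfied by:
  {x: True, t: True, e: False}
  {x: True, e: False, t: False}
  {t: True, e: False, x: False}
  {t: False, e: False, x: False}
  {x: True, t: True, e: True}
  {x: True, e: True, t: False}
  {t: True, e: True, x: False}


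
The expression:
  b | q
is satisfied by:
  {b: True, q: True}
  {b: True, q: False}
  {q: True, b: False}


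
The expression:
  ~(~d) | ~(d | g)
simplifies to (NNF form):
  d | ~g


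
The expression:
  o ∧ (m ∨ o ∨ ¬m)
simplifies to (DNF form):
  o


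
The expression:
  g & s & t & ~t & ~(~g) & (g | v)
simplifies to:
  False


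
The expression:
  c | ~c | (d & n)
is always true.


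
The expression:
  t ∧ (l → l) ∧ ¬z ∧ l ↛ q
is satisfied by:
  {t: True, l: True, q: False, z: False}


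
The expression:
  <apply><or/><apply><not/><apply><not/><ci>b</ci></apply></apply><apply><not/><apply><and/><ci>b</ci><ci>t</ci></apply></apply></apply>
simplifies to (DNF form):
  <true/>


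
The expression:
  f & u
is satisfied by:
  {u: True, f: True}


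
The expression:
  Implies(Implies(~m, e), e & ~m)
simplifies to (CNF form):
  ~m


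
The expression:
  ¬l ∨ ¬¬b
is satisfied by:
  {b: True, l: False}
  {l: False, b: False}
  {l: True, b: True}


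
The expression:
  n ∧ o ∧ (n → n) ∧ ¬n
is never true.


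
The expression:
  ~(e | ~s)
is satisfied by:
  {s: True, e: False}


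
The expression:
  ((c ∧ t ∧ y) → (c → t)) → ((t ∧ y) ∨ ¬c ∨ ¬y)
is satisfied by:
  {t: True, c: False, y: False}
  {c: False, y: False, t: False}
  {y: True, t: True, c: False}
  {y: True, c: False, t: False}
  {t: True, c: True, y: False}
  {c: True, t: False, y: False}
  {y: True, c: True, t: True}


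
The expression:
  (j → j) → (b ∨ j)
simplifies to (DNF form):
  b ∨ j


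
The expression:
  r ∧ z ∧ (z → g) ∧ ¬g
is never true.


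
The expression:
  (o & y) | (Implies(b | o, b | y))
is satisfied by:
  {y: True, b: True, o: False}
  {y: True, o: False, b: False}
  {b: True, o: False, y: False}
  {b: False, o: False, y: False}
  {y: True, b: True, o: True}
  {y: True, o: True, b: False}
  {b: True, o: True, y: False}


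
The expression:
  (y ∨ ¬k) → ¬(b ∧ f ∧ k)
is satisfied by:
  {k: False, y: False, b: False, f: False}
  {f: True, k: False, y: False, b: False}
  {b: True, k: False, y: False, f: False}
  {f: True, b: True, k: False, y: False}
  {y: True, f: False, k: False, b: False}
  {f: True, y: True, k: False, b: False}
  {b: True, y: True, f: False, k: False}
  {f: True, b: True, y: True, k: False}
  {k: True, b: False, y: False, f: False}
  {f: True, k: True, b: False, y: False}
  {b: True, k: True, f: False, y: False}
  {f: True, b: True, k: True, y: False}
  {y: True, k: True, b: False, f: False}
  {f: True, y: True, k: True, b: False}
  {b: True, y: True, k: True, f: False}


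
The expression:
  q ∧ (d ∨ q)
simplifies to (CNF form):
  q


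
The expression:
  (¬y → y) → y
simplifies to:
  True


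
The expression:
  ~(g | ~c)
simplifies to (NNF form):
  c & ~g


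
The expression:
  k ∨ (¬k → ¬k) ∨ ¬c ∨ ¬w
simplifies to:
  True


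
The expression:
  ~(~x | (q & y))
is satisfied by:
  {x: True, q: False, y: False}
  {x: True, y: True, q: False}
  {x: True, q: True, y: False}


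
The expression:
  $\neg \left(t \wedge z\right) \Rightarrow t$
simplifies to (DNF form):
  $t$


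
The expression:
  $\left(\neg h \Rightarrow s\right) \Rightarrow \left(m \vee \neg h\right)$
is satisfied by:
  {m: True, h: False}
  {h: False, m: False}
  {h: True, m: True}


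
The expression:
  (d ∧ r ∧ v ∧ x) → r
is always true.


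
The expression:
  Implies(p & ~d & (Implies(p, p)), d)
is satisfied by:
  {d: True, p: False}
  {p: False, d: False}
  {p: True, d: True}


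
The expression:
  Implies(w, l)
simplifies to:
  l | ~w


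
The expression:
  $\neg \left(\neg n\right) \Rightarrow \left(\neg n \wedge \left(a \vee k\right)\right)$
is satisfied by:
  {n: False}


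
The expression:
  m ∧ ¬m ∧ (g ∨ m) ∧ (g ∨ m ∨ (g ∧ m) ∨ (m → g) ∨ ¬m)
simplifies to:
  False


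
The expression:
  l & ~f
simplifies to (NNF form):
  l & ~f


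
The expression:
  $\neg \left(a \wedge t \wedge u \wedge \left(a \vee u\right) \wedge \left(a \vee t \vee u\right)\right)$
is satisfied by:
  {u: False, t: False, a: False}
  {a: True, u: False, t: False}
  {t: True, u: False, a: False}
  {a: True, t: True, u: False}
  {u: True, a: False, t: False}
  {a: True, u: True, t: False}
  {t: True, u: True, a: False}


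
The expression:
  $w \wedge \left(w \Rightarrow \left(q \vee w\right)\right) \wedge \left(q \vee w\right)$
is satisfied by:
  {w: True}


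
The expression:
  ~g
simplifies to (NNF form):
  ~g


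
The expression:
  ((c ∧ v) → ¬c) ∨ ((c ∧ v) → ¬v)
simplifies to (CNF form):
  ¬c ∨ ¬v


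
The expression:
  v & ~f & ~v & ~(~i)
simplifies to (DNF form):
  False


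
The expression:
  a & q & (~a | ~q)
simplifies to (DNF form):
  False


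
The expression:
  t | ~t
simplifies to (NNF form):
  True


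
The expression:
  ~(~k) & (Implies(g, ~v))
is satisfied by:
  {k: True, g: False, v: False}
  {v: True, k: True, g: False}
  {g: True, k: True, v: False}


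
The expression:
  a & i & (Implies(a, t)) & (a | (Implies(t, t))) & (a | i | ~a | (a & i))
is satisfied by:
  {t: True, i: True, a: True}


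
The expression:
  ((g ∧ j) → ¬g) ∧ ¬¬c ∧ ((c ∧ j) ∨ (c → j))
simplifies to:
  c ∧ j ∧ ¬g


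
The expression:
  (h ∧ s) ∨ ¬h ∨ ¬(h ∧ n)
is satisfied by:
  {s: True, h: False, n: False}
  {h: False, n: False, s: False}
  {n: True, s: True, h: False}
  {n: True, h: False, s: False}
  {s: True, h: True, n: False}
  {h: True, s: False, n: False}
  {n: True, h: True, s: True}


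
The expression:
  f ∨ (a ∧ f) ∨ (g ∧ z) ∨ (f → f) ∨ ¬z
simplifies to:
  True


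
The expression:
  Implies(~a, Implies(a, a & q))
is always true.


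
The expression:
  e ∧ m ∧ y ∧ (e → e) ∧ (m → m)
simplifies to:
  e ∧ m ∧ y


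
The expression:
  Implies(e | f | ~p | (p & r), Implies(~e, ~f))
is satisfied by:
  {e: True, f: False}
  {f: False, e: False}
  {f: True, e: True}


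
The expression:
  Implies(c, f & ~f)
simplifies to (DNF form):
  ~c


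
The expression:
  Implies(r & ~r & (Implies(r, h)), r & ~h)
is always true.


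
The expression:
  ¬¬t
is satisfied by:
  {t: True}


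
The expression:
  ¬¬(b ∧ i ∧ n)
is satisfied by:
  {i: True, b: True, n: True}


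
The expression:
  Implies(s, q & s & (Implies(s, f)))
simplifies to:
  ~s | (f & q)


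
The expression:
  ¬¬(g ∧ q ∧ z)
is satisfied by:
  {z: True, g: True, q: True}


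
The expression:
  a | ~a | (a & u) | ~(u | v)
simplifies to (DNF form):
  True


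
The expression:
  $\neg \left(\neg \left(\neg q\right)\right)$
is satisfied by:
  {q: False}


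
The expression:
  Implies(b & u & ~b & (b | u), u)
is always true.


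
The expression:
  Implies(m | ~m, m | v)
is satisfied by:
  {m: True, v: True}
  {m: True, v: False}
  {v: True, m: False}


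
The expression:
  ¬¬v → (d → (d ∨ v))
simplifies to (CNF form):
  True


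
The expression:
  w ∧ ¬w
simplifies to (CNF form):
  False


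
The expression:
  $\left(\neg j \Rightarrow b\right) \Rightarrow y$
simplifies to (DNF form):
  $y \vee \left(\neg b \wedge \neg j\right)$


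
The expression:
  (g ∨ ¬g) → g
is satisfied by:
  {g: True}


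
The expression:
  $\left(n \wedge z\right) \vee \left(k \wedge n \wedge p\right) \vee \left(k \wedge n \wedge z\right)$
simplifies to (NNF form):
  $n \wedge \left(k \vee z\right) \wedge \left(p \vee z\right)$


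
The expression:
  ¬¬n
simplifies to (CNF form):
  n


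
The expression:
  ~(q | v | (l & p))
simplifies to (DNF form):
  (~l & ~q & ~v) | (~p & ~q & ~v)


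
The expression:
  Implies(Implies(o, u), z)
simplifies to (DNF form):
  z | (o & ~u)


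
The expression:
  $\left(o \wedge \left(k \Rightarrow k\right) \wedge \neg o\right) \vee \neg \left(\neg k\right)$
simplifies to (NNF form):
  $k$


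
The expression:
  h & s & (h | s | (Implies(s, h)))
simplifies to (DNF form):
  h & s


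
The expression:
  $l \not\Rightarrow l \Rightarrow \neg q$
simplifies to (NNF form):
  $\text{True}$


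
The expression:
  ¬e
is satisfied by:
  {e: False}


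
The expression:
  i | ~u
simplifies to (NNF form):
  i | ~u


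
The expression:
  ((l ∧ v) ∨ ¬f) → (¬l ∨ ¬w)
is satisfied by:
  {f: True, l: False, w: False, v: False}
  {f: False, l: False, w: False, v: False}
  {v: True, f: True, l: False, w: False}
  {v: True, f: False, l: False, w: False}
  {w: True, f: True, l: False, v: False}
  {w: True, f: False, l: False, v: False}
  {w: True, v: True, f: True, l: False}
  {w: True, v: True, f: False, l: False}
  {l: True, f: True, v: False, w: False}
  {l: True, f: False, v: False, w: False}
  {v: True, l: True, f: True, w: False}
  {v: True, l: True, f: False, w: False}
  {w: True, l: True, f: True, v: False}


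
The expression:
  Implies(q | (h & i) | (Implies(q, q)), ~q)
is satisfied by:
  {q: False}


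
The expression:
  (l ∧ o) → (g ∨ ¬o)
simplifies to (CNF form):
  g ∨ ¬l ∨ ¬o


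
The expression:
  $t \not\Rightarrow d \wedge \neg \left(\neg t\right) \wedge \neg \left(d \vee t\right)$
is never true.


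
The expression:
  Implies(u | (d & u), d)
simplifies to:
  d | ~u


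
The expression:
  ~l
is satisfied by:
  {l: False}


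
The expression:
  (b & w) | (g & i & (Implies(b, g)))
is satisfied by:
  {i: True, b: True, w: True, g: True}
  {i: True, b: True, w: True, g: False}
  {i: True, b: True, g: True, w: False}
  {i: True, w: True, g: True, b: False}
  {i: True, w: False, g: True, b: False}
  {b: True, w: True, g: True, i: False}
  {b: True, w: True, g: False, i: False}


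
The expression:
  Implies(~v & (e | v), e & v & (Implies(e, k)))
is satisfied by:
  {v: True, e: False}
  {e: False, v: False}
  {e: True, v: True}


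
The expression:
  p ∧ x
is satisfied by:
  {p: True, x: True}


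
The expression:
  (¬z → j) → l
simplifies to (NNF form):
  l ∨ (¬j ∧ ¬z)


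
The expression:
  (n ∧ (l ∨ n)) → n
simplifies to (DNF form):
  True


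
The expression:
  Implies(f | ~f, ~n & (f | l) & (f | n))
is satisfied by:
  {f: True, n: False}


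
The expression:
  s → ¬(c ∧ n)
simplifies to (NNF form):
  ¬c ∨ ¬n ∨ ¬s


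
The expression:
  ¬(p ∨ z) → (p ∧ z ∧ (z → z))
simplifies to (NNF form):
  p ∨ z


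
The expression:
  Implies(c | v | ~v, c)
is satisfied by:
  {c: True}


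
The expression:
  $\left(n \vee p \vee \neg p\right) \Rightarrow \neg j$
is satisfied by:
  {j: False}


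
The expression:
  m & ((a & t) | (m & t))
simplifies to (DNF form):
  m & t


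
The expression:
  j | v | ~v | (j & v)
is always true.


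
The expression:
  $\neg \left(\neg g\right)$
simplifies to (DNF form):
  $g$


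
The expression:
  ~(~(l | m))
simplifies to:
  l | m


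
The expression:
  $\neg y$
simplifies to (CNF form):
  $\neg y$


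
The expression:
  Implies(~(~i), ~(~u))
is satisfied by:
  {u: True, i: False}
  {i: False, u: False}
  {i: True, u: True}


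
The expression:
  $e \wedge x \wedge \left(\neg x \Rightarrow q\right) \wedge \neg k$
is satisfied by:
  {e: True, x: True, k: False}


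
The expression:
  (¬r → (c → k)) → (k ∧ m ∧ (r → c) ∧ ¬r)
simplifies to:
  ¬r ∧ (c ∨ k) ∧ (m ∨ ¬k)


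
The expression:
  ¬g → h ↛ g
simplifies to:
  g ∨ h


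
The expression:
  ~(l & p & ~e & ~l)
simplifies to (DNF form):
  True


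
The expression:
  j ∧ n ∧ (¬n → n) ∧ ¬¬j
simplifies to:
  j ∧ n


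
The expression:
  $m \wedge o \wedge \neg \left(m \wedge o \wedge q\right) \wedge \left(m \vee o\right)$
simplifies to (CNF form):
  $m \wedge o \wedge \neg q$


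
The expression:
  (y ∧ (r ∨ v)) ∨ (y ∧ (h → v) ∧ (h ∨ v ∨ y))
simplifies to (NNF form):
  y ∧ (r ∨ v ∨ ¬h)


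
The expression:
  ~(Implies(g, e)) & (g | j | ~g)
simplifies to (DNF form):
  g & ~e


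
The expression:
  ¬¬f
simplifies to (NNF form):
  f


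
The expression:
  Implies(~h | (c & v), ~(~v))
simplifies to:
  h | v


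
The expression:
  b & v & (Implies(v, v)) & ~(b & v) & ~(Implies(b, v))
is never true.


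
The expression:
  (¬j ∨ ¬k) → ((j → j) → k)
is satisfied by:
  {k: True}


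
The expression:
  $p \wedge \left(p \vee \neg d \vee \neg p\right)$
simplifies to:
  $p$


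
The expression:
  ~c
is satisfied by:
  {c: False}


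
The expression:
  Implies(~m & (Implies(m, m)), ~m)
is always true.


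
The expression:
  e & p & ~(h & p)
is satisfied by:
  {p: True, e: True, h: False}


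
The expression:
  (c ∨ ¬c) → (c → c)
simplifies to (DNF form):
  True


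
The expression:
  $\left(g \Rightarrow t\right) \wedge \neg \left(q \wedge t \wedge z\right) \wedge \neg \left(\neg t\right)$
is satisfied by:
  {t: True, q: False, z: False}
  {t: True, z: True, q: False}
  {t: True, q: True, z: False}


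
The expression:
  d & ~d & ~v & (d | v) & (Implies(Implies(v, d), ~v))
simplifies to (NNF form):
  False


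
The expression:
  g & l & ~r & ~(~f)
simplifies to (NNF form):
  f & g & l & ~r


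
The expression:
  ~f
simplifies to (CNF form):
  ~f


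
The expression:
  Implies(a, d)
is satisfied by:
  {d: True, a: False}
  {a: False, d: False}
  {a: True, d: True}


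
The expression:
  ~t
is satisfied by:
  {t: False}


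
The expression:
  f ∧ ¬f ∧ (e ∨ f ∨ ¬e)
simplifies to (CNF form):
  False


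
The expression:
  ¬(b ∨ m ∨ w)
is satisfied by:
  {b: False, w: False, m: False}


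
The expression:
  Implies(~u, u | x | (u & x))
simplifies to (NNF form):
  u | x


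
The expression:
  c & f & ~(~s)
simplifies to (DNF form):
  c & f & s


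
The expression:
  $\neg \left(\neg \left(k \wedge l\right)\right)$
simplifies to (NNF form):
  $k \wedge l$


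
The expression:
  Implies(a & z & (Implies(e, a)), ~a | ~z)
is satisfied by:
  {z: False, a: False}
  {a: True, z: False}
  {z: True, a: False}


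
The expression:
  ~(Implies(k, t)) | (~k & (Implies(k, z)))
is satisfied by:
  {k: False, t: False}
  {t: True, k: False}
  {k: True, t: False}


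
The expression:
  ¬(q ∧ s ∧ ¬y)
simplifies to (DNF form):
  y ∨ ¬q ∨ ¬s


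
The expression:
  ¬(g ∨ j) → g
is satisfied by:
  {g: True, j: True}
  {g: True, j: False}
  {j: True, g: False}


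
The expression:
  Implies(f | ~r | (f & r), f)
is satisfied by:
  {r: True, f: True}
  {r: True, f: False}
  {f: True, r: False}


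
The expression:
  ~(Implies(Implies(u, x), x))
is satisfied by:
  {x: False, u: False}


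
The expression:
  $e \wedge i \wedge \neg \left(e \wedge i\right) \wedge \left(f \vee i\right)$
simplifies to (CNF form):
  $\text{False}$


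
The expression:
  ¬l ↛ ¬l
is never true.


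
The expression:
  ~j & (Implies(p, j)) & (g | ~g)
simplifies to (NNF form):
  ~j & ~p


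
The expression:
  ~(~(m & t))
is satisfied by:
  {t: True, m: True}


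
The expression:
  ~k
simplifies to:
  ~k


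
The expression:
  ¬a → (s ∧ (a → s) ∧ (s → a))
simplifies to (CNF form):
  a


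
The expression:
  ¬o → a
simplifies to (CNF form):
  a ∨ o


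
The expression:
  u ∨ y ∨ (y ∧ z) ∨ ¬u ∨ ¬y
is always true.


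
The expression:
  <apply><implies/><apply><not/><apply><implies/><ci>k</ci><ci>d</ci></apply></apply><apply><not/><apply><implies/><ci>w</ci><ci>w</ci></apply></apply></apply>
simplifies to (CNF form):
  <apply><or/><ci>d</ci><apply><not/><ci>k</ci></apply></apply>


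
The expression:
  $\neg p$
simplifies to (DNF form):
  $\neg p$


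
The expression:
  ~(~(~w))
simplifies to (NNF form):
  ~w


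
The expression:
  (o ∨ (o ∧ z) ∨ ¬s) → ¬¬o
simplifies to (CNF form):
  o ∨ s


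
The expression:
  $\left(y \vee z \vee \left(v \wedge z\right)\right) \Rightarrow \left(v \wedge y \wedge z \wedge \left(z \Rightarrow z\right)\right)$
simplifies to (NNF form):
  $\left(v \vee \neg z\right) \wedge \left(y \vee \neg z\right) \wedge \left(z \vee \neg y\right)$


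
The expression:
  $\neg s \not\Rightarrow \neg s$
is never true.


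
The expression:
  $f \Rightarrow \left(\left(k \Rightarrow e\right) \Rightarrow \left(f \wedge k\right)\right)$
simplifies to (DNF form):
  $k \vee \neg f$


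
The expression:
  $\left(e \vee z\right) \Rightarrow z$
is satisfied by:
  {z: True, e: False}
  {e: False, z: False}
  {e: True, z: True}


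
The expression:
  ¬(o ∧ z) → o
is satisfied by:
  {o: True}


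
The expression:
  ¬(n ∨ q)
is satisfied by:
  {n: False, q: False}


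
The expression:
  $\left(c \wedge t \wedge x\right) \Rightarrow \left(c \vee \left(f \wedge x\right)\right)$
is always true.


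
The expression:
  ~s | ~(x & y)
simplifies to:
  ~s | ~x | ~y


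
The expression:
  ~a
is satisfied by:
  {a: False}


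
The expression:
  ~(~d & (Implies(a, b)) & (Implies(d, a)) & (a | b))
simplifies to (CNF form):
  d | ~b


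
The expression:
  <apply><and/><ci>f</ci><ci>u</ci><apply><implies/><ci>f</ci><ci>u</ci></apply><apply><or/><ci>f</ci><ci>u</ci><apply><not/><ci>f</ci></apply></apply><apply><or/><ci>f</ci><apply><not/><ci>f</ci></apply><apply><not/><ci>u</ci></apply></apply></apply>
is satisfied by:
  {u: True, f: True}


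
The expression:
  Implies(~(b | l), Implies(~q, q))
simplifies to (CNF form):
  b | l | q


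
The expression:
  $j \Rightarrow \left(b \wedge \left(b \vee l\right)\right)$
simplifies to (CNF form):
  $b \vee \neg j$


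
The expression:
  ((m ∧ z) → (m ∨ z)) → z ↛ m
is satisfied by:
  {z: True, m: False}


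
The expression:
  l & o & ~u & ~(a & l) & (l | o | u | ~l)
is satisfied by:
  {o: True, l: True, u: False, a: False}


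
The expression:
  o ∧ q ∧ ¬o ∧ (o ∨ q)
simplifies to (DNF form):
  False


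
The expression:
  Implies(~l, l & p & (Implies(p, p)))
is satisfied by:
  {l: True}


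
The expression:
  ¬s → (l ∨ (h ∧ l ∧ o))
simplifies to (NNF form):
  l ∨ s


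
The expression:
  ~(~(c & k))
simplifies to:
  c & k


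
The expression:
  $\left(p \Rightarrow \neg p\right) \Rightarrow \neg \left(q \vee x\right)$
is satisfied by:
  {p: True, x: False, q: False}
  {q: True, p: True, x: False}
  {p: True, x: True, q: False}
  {q: True, p: True, x: True}
  {q: False, x: False, p: False}


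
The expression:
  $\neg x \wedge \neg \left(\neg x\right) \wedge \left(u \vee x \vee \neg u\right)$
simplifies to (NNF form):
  $\text{False}$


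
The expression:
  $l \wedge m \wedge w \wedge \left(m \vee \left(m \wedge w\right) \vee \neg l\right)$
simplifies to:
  $l \wedge m \wedge w$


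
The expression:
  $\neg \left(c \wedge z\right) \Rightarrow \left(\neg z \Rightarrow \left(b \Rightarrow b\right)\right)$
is always true.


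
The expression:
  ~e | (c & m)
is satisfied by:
  {c: True, m: True, e: False}
  {c: True, m: False, e: False}
  {m: True, c: False, e: False}
  {c: False, m: False, e: False}
  {c: True, e: True, m: True}


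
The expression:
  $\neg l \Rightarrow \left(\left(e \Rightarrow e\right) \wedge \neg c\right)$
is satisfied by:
  {l: True, c: False}
  {c: False, l: False}
  {c: True, l: True}


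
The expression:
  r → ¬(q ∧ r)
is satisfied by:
  {q: False, r: False}
  {r: True, q: False}
  {q: True, r: False}


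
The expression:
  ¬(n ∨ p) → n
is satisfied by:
  {n: True, p: True}
  {n: True, p: False}
  {p: True, n: False}


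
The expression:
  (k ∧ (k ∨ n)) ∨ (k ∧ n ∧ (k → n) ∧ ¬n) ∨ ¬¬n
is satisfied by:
  {n: True, k: True}
  {n: True, k: False}
  {k: True, n: False}


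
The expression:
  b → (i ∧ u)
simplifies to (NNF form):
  (i ∧ u) ∨ ¬b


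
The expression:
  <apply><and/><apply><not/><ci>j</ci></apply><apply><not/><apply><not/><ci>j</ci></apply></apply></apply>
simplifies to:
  <false/>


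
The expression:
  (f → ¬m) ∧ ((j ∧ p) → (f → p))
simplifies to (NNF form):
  ¬f ∨ ¬m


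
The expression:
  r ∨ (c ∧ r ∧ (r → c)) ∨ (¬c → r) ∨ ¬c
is always true.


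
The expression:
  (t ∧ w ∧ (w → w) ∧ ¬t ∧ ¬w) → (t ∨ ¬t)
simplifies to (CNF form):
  True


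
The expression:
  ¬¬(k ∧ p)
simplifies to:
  k ∧ p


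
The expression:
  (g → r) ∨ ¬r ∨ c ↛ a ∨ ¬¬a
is always true.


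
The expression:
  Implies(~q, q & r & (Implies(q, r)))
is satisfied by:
  {q: True}


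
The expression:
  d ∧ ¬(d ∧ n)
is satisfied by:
  {d: True, n: False}


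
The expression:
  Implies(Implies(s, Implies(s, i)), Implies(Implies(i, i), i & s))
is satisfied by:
  {s: True}


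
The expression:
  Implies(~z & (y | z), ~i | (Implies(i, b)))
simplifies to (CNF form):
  b | z | ~i | ~y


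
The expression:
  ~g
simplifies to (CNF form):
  ~g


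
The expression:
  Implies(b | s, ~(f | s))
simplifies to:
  ~s & (~b | ~f)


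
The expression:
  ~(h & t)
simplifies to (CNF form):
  ~h | ~t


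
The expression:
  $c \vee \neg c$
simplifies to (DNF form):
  $\text{True}$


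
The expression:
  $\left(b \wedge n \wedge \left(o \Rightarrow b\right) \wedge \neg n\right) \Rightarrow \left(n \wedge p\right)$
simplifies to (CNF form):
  $\text{True}$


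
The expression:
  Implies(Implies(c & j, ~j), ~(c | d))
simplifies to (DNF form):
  (c & j) | (~c & ~d)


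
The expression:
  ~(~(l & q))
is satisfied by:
  {q: True, l: True}


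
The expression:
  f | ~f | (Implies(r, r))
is always true.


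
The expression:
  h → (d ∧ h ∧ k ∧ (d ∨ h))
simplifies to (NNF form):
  (d ∧ k) ∨ ¬h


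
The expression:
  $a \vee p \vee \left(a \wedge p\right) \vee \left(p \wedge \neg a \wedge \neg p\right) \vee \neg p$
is always true.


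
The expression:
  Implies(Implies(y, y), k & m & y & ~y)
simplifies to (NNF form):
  False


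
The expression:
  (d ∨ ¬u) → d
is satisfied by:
  {d: True, u: True}
  {d: True, u: False}
  {u: True, d: False}


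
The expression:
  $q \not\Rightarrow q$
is never true.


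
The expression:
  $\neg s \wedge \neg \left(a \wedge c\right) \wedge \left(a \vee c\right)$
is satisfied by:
  {a: True, c: False, s: False}
  {c: True, a: False, s: False}


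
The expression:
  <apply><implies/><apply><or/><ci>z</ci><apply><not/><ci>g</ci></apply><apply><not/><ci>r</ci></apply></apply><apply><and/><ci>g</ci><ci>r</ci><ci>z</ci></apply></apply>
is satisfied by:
  {r: True, g: True}


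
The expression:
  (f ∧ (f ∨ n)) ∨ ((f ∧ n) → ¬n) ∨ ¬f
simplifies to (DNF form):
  True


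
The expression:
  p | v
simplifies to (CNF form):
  p | v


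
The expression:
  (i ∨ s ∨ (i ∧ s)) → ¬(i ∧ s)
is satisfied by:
  {s: False, i: False}
  {i: True, s: False}
  {s: True, i: False}


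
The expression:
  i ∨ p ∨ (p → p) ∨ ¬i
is always true.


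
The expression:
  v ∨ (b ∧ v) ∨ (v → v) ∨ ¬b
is always true.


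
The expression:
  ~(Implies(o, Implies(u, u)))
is never true.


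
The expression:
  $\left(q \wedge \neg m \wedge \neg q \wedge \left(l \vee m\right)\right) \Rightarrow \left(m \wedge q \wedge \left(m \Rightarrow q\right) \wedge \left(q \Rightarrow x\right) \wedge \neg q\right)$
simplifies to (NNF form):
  $\text{True}$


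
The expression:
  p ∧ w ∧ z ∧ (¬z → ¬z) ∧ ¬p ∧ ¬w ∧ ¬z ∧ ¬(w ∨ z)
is never true.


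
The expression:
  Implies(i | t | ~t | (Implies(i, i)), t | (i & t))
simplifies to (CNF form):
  t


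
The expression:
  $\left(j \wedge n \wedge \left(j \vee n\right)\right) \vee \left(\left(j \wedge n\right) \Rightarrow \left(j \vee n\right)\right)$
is always true.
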